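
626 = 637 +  - 11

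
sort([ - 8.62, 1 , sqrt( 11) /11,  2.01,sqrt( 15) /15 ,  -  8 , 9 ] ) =[-8.62,-8 , sqrt ( 15 )/15,sqrt(11)/11, 1 , 2.01,9 ]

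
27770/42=13885/21 = 661.19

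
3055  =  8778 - 5723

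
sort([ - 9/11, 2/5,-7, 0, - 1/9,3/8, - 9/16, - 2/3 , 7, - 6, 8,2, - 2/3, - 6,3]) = [-7,  -  6, - 6,-9/11, - 2/3, - 2/3, - 9/16,-1/9, 0,3/8,2/5, 2,3,7, 8]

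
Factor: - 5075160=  - 2^3* 3^1*5^1 * 42293^1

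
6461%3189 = 83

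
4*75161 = 300644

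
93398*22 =2054756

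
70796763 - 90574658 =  - 19777895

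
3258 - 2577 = 681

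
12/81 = 4/27 = 0.15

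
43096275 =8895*4845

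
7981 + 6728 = 14709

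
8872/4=2218 = 2218.00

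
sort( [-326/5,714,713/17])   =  [ - 326/5, 713/17,  714]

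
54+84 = 138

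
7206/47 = 153 + 15/47 = 153.32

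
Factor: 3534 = 2^1*3^1*19^1*31^1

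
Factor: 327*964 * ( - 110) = - 2^3*3^1*5^1*11^1*109^1*241^1 = - 34675080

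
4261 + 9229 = 13490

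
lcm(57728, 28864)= 57728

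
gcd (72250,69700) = 850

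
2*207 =414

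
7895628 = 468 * 16871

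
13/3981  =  13/3981 = 0.00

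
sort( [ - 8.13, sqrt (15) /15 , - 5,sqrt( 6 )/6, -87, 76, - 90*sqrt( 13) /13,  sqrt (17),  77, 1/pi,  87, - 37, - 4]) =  [ - 87, - 37, - 90*sqrt (13 )/13, - 8.13, - 5,-4,sqrt(15) /15,1/pi,sqrt ( 6)/6, sqrt(17 ),76,77,  87 ] 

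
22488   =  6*3748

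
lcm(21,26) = 546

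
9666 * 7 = 67662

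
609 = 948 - 339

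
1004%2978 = 1004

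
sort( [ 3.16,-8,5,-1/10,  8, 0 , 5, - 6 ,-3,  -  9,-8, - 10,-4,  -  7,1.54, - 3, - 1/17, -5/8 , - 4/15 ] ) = [ - 10, - 9,-8,-8,- 7,-6, - 4, - 3 , - 3,-5/8, - 4/15, - 1/10 ,-1/17,0,1.54,3.16,5,5, 8]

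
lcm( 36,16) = 144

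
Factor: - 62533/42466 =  - 2^( -1 )*17^(- 1 )*1249^( - 1)*62533^1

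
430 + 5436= 5866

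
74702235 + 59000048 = 133702283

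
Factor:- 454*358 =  -162532 = - 2^2*179^1*227^1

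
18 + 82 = 100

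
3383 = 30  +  3353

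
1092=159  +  933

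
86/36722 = 1/427 = 0.00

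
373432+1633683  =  2007115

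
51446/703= 73+127/703 = 73.18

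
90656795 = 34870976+55785819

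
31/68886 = 31/68886 = 0.00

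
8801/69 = 8801/69 = 127.55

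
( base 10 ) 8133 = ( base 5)230013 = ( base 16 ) 1FC5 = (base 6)101353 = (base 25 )d08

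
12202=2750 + 9452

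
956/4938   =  478/2469 = 0.19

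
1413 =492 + 921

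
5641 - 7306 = -1665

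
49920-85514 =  - 35594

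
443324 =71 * 6244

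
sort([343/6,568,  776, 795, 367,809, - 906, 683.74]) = [ - 906, 343/6, 367, 568, 683.74, 776,795, 809 ] 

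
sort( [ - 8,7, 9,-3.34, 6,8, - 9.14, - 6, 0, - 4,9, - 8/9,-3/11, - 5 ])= [ - 9.14 , - 8, - 6, - 5 , - 4, - 3.34, - 8/9, - 3/11,0, 6,  7  ,  8, 9,  9]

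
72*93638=6741936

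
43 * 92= 3956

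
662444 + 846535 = 1508979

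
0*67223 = 0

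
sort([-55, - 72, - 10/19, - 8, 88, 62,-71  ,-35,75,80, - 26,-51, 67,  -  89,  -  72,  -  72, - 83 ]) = [  -  89,-83, - 72, - 72, - 72, - 71, - 55, - 51, - 35,  -  26, - 8,  -  10/19,62, 67, 75,80, 88] 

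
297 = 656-359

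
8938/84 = 4469/42= 106.40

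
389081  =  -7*(  -  55583 )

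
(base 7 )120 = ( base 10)63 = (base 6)143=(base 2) 111111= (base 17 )3c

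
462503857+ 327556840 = 790060697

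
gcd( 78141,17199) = 21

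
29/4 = 29/4 = 7.25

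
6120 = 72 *85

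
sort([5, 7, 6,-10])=[ - 10,  5, 6,7]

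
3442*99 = 340758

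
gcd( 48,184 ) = 8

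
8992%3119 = 2754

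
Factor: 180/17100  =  5^ ( - 1 )*19^( - 1)=1/95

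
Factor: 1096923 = 3^1*365641^1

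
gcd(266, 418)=38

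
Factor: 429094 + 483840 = 912934= 2^1*11^1 *17^1*2441^1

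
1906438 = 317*6014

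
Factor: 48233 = 139^1*347^1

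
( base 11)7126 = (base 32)97Q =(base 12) 558a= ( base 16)24fa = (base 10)9466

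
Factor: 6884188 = 2^2*479^1*3593^1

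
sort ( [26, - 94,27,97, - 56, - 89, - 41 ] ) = [ -94, - 89,- 56, -41, 26, 27,97]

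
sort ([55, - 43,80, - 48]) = [ - 48,  -  43,55,80]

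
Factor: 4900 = 2^2*5^2*7^2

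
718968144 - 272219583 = 446748561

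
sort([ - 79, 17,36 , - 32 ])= [ - 79, - 32 , 17, 36]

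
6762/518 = 483/37 = 13.05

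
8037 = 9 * 893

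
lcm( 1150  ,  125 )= 5750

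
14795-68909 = -54114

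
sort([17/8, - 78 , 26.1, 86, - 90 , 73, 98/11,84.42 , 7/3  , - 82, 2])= [-90,- 82,-78 , 2, 17/8, 7/3, 98/11,26.1,73,84.42, 86]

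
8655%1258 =1107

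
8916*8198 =73093368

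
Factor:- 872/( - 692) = 218/173= 2^1 * 109^1*173^( - 1)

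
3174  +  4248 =7422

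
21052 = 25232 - 4180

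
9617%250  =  117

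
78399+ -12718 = 65681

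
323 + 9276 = 9599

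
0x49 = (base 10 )73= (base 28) 2h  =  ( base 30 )2d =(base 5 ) 243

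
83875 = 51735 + 32140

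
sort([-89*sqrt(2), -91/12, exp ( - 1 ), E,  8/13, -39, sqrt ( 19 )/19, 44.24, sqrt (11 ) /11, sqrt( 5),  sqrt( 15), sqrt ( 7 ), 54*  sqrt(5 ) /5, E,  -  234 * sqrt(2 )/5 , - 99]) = [ - 89 * sqrt (2), - 99 ,-234*sqrt ( 2)/5, - 39,-91/12, sqrt( 19) /19,sqrt ( 11)/11,exp ( -1) , 8/13 , sqrt(5), sqrt ( 7), E,E, sqrt( 15),54*sqrt (5) /5, 44.24]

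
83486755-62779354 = 20707401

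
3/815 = 3/815 = 0.00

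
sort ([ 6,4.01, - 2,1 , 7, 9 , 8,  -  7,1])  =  [ - 7, - 2, 1,1, 4.01, 6,7,8 , 9]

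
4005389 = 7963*503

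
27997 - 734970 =-706973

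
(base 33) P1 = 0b1100111010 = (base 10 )826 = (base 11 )691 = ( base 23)1cl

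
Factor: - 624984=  - 2^3*3^1 *26041^1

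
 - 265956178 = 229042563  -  494998741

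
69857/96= 69857/96 = 727.68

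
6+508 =514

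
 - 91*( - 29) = 2639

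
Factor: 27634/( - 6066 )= -3^(  -  2)*41^1=- 41/9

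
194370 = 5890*33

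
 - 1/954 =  - 1/954 = - 0.00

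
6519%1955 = 654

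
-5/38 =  - 5/38 = -0.13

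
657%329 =328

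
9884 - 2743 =7141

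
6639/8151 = 2213/2717=0.81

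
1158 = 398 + 760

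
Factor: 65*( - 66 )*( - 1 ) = 2^1*3^1*5^1*11^1 * 13^1  =  4290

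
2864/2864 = 1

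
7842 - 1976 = 5866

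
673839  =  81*8319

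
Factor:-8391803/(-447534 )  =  2^( - 1) * 3^( - 2) * 7^1* 23^ ( - 1)*1109^1= 7763/414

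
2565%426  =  9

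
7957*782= 6222374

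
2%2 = 0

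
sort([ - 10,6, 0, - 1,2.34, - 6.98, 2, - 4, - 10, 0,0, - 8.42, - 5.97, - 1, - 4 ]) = [-10, - 10, - 8.42, -6.98, - 5.97, - 4, - 4, - 1,  -  1, 0,0, 0, 2,  2.34, 6]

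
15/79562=15/79562 =0.00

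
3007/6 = 3007/6  =  501.17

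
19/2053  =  19/2053 = 0.01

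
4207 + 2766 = 6973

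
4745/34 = 139  +  19/34 = 139.56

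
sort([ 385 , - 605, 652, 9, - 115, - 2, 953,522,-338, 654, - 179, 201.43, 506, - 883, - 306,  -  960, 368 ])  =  [ - 960 , - 883,-605, - 338, - 306 , - 179,  -  115, - 2, 9,201.43, 368,385, 506, 522, 652, 654, 953]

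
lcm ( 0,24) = 0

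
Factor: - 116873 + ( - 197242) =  - 3^1*5^1 * 43^1 * 487^1=-314115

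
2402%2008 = 394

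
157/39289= 157/39289 = 0.00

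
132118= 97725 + 34393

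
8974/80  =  112  +  7/40 =112.17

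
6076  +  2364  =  8440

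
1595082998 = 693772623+901310375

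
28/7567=4/1081 =0.00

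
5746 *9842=56552132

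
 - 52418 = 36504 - 88922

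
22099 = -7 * ( - 3157 ) 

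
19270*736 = 14182720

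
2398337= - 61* ( - 39317 ) 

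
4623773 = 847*5459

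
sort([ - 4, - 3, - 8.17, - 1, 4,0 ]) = [ - 8.17, - 4, - 3,  -  1,0,  4 ]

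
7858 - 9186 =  - 1328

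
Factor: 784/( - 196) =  - 2^2 = - 4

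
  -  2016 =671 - 2687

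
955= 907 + 48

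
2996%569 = 151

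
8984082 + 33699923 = 42684005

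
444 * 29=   12876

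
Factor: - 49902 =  - 2^1*3^1*8317^1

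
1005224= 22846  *44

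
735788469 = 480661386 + 255127083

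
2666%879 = 29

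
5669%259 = 230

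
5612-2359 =3253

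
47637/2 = 23818+1/2 = 23818.50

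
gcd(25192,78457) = 67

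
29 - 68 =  -39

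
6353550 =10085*630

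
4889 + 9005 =13894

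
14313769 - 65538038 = -51224269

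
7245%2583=2079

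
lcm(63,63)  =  63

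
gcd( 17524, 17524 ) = 17524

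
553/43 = 553/43 = 12.86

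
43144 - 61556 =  - 18412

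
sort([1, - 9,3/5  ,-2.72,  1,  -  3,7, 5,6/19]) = [ - 9, - 3, - 2.72,6/19, 3/5,1, 1,5, 7] 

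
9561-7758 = 1803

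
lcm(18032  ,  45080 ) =90160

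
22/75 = 22/75 = 0.29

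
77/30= 2 + 17/30 = 2.57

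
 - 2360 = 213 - 2573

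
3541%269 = 44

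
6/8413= 6/8413 = 0.00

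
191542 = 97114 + 94428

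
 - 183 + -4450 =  - 4633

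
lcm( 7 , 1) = 7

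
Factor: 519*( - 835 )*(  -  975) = 422530875 = 3^2*5^3*13^1*167^1*173^1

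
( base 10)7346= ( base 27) a22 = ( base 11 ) 5579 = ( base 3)101002002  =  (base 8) 16262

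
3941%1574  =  793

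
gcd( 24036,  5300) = 4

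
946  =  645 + 301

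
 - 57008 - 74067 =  - 131075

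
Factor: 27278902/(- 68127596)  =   - 13639451/34063798 = - 2^( - 1) * 7^1*277^( - 1)*61487^( -1 )  *  1948493^1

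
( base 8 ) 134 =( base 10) 92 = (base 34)2o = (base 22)44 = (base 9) 112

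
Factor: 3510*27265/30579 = 2^1*3^2*5^2 * 7^1*13^1 *19^1*41^1*10193^ (-1) = 31900050/10193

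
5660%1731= 467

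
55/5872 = 55/5872 = 0.01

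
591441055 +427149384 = 1018590439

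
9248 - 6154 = 3094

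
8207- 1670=6537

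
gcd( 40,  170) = 10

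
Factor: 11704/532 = 22 = 2^1*11^1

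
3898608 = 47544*82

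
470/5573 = 470/5573 = 0.08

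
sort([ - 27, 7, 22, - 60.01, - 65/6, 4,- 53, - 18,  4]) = [ - 60.01 ,-53,  -  27,-18, - 65/6,4,4, 7, 22 ]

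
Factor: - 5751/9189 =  - 3^2*71^1*1021^(  -  1 ) = -639/1021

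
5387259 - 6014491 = -627232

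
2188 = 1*2188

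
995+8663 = 9658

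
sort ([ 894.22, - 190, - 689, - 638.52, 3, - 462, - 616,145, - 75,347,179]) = [ - 689, - 638.52, - 616, - 462,-190, - 75, 3, 145,  179, 347, 894.22] 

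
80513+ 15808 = 96321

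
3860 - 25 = 3835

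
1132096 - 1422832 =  - 290736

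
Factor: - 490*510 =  - 249900  =  -2^2 * 3^1 *5^2*7^2*17^1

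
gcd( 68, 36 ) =4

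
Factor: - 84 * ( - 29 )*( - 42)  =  -102312 = - 2^3*3^2*7^2*29^1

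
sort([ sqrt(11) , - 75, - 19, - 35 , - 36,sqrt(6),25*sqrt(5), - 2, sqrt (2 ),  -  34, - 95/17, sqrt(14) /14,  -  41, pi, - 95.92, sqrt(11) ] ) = [ - 95.92, - 75  , - 41, - 36, - 35, - 34, - 19, - 95/17, - 2, sqrt( 14) /14,sqrt(2 ),sqrt(6 ), pi , sqrt( 11),sqrt(11),25*sqrt (5 ) ] 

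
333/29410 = 333/29410 = 0.01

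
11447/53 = 11447/53  =  215.98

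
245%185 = 60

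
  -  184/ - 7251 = 184/7251 = 0.03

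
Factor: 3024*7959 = 2^4 * 3^4* 7^2*379^1 = 24068016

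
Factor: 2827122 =2^1 * 3^1*471187^1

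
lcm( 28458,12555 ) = 426870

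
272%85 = 17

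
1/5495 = 1/5495 = 0.00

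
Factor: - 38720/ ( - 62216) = 440/707 = 2^3 * 5^1*7^(-1)*11^1*101^( - 1)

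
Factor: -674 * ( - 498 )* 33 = 2^2*3^2*11^1*83^1*337^1 =11076516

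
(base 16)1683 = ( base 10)5763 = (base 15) 1A93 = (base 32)5k3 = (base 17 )12G0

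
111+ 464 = 575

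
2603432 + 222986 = 2826418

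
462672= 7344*63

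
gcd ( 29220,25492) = 4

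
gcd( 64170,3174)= 138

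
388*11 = 4268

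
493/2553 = 493/2553 = 0.19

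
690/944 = 345/472 = 0.73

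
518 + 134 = 652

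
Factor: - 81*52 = -4212  =  -2^2*3^4*13^1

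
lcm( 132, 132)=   132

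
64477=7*9211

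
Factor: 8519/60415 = 5^( - 1 )*7^1*43^( - 1 ) * 281^(-1)*1217^1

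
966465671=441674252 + 524791419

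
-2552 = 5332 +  -7884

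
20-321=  - 301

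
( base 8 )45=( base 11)34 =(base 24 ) 1d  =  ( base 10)37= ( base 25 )1c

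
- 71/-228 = 71/228= 0.31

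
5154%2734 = 2420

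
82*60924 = 4995768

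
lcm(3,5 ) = 15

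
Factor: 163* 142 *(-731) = - 16919726 = - 2^1*17^1*43^1*71^1*163^1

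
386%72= 26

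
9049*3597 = 32549253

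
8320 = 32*260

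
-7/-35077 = 1/5011 = 0.00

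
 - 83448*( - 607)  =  50652936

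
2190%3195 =2190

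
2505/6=835/2 = 417.50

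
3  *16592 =49776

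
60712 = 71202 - 10490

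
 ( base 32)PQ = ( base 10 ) 826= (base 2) 1100111010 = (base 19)259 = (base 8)1472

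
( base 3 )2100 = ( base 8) 77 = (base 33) 1U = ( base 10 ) 63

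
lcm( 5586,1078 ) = 61446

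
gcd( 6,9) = 3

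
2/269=2/269 =0.01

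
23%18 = 5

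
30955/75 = 412+11/15 = 412.73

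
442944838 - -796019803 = 1238964641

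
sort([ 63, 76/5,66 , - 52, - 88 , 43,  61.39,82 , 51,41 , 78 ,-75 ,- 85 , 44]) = [  -  88, - 85, - 75,-52,76/5, 41, 43,44,51, 61.39,63  ,  66, 78, 82 ]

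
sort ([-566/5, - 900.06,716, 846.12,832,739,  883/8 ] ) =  [ - 900.06,-566/5, 883/8, 716,739,832,  846.12]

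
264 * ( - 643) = -169752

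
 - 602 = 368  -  970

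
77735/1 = 77735 = 77735.00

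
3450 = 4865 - 1415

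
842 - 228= 614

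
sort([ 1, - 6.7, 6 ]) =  [ -6.7,  1,6 ]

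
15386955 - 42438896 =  - 27051941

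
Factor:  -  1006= - 2^1*503^1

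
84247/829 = 101 + 518/829 =101.62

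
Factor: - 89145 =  - 3^2* 5^1* 7^1*283^1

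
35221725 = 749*47025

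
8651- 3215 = 5436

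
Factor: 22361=59^1 * 379^1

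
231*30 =6930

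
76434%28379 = 19676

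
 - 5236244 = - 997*5252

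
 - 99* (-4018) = 397782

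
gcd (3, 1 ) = 1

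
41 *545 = 22345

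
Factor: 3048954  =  2^1*3^1* 508159^1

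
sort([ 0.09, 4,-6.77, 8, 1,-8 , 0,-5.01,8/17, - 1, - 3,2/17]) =[ - 8,  -  6.77, - 5.01,-3,- 1,0, 0.09,2/17,8/17,1,4, 8]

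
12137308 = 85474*142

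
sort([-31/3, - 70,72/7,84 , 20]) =[ - 70, - 31/3, 72/7, 20, 84] 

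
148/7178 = 2/97=0.02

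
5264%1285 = 124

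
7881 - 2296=5585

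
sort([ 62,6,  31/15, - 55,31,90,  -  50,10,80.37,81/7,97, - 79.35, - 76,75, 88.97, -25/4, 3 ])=[  -  79.35, - 76, - 55, - 50, - 25/4,31/15,  3 , 6,10, 81/7, 31,62,75,80.37,88.97,90,97]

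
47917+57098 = 105015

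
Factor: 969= 3^1*17^1*19^1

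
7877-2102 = 5775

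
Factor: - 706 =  - 2^1*353^1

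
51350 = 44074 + 7276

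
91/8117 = 91/8117= 0.01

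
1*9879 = 9879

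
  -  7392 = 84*( - 88 )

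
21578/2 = 10789=10789.00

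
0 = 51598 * 0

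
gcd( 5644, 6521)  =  1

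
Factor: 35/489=3^( - 1 )*5^1*7^1 * 163^( - 1)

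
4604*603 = 2776212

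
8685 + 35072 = 43757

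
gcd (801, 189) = 9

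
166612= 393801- 227189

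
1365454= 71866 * 19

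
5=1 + 4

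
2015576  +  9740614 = 11756190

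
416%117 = 65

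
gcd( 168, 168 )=168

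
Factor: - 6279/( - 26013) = 7/29 = 7^1 * 29^( - 1 ) 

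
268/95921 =268/95921 = 0.00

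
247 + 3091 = 3338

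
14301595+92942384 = 107243979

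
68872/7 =68872/7  =  9838.86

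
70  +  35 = 105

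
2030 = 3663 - 1633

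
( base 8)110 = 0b1001000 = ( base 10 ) 72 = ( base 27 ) 2i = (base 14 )52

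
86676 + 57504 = 144180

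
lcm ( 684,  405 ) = 30780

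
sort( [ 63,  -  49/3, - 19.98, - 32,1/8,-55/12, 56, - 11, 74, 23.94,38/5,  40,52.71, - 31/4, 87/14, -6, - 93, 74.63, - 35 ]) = [ - 93,-35,  -  32,-19.98, - 49/3,-11, - 31/4, - 6,  -  55/12, 1/8,87/14,38/5, 23.94, 40,52.71, 56, 63, 74, 74.63] 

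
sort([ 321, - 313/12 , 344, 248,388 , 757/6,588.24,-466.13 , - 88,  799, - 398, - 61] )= [ - 466.13, - 398, - 88, - 61, - 313/12,757/6,248, 321,  344 , 388, 588.24, 799]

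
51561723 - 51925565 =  - 363842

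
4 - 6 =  - 2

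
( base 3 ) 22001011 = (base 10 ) 5863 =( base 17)134F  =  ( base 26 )8HD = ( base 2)1011011100111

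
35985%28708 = 7277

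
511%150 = 61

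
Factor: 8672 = 2^5*271^1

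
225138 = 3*75046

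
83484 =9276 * 9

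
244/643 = 244/643 = 0.38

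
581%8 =5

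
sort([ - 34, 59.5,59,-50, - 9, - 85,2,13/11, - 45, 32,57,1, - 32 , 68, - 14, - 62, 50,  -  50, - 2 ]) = [-85, - 62, - 50, - 50, - 45, - 34 , - 32,-14, -9, - 2 , 1, 13/11, 2,  32,50, 57,59,59.5,68 ]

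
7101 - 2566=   4535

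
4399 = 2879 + 1520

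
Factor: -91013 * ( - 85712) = 7800906256 = 2^4 * 11^1*13^1 * 487^1*7001^1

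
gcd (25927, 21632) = 1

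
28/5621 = 4/803 = 0.00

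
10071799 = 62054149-51982350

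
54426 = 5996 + 48430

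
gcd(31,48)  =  1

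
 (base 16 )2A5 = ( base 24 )145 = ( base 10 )677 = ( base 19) 1gc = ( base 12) 485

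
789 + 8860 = 9649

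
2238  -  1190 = 1048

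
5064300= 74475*68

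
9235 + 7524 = 16759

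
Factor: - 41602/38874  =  -61/57 = -  3^( - 1) * 19^( - 1 )*61^1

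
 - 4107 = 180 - 4287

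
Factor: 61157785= 5^1*13^1*940889^1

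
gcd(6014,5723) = 97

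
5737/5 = 5737/5 = 1147.40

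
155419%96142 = 59277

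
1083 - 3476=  - 2393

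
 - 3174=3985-7159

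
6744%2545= 1654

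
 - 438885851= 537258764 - 976144615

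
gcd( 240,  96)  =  48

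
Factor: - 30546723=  - 3^1*1123^1*9067^1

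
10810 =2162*5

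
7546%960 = 826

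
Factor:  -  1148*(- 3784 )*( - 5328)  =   - 23145002496 = -2^9*3^2*7^1*11^1*37^1*41^1*43^1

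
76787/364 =210 + 347/364=210.95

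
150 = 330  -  180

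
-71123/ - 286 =5471/22 = 248.68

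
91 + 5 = 96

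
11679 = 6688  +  4991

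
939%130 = 29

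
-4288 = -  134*32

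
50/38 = 1 + 6/19 = 1.32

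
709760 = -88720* ( - 8)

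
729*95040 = 69284160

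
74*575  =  42550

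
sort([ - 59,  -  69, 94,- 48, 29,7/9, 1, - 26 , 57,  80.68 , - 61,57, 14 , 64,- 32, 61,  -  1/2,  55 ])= [-69, - 61 ,  -  59, - 48, - 32, -26, - 1/2,7/9,1,  14, 29,  55,57,57, 61,64, 80.68,94]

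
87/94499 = 87/94499 = 0.00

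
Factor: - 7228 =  - 2^2*13^1 * 139^1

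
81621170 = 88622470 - 7001300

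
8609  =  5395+3214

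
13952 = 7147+6805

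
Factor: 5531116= 2^2*1382779^1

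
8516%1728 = 1604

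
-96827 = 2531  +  -99358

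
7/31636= 7/31636 = 0.00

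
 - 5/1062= - 1+1057/1062= -  0.00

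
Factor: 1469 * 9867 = 3^1 * 11^1*13^2*23^1 * 113^1 = 14494623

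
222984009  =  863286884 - 640302875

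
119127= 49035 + 70092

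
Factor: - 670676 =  - 2^2 * 107^1*1567^1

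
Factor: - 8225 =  - 5^2*7^1 *47^1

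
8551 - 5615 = 2936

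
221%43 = 6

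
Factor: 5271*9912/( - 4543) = - 126504/11=   - 2^3*3^2  *  7^1 * 11^( -1)*251^1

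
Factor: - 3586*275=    - 2^1*5^2*11^2*163^1 =- 986150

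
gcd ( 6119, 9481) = 1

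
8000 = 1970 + 6030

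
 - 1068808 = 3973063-5041871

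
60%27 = 6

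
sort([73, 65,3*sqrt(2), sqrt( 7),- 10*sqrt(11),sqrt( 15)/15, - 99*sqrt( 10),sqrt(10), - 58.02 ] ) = [-99*sqrt(10),-58.02,- 10 *sqrt (11), sqrt( 15) /15, sqrt( 7),  sqrt( 10 ), 3*sqrt(2), 65, 73 ]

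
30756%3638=1652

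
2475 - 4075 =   -  1600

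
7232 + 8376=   15608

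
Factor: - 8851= -53^1*167^1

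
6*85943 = 515658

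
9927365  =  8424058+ 1503307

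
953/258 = 3 + 179/258 =3.69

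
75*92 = 6900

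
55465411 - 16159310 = 39306101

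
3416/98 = 244/7 = 34.86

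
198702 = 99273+99429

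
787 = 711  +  76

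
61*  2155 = 131455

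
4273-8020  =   - 3747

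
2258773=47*48059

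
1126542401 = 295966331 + 830576070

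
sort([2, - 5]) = [ - 5, 2 ] 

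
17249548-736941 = 16512607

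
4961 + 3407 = 8368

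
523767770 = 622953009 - 99185239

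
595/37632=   85/5376  =  0.02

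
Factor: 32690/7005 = 2^1*3^ (  -  1 )* 7^1= 14/3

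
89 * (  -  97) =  - 8633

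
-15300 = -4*3825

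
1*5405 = 5405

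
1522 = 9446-7924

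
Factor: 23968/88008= 2996/11001 = 2^2*3^(- 1)*7^1*19^(-1 )*107^1 * 193^( - 1) 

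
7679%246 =53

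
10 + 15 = 25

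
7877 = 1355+6522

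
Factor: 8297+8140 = 16437 = 3^1*5479^1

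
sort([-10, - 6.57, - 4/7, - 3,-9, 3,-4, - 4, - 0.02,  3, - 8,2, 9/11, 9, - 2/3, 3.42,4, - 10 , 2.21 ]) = [ - 10, - 10 ,-9, - 8, - 6.57, - 4, - 4, - 3, - 2/3,  -  4/7, - 0.02, 9/11, 2,2.21,3, 3, 3.42,4,9 ]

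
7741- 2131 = 5610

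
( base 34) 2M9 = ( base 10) 3069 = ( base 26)4E1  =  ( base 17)AA9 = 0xbfd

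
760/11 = 760/11 = 69.09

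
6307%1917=556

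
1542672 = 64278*24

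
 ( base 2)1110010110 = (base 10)918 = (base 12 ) 646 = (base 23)1GL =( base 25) 1BI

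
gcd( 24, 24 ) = 24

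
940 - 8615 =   -  7675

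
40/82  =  20/41 = 0.49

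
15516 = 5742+9774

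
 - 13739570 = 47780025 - 61519595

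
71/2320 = 71/2320 = 0.03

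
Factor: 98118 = 2^1*3^3*23^1 *79^1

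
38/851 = 38/851 = 0.04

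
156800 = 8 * 19600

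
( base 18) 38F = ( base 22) 279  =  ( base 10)1131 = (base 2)10001101011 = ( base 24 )1n3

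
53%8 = 5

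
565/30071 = 565/30071 = 0.02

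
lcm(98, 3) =294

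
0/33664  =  0 = 0.00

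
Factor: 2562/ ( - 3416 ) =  - 3/4 = - 2^( - 2)*3^1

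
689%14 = 3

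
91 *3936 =358176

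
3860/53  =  72  +  44/53= 72.83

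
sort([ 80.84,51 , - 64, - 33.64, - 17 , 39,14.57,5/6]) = [ - 64,  -  33.64,-17,  5/6,14.57 , 39, 51,80.84] 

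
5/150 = 1/30 = 0.03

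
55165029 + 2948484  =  58113513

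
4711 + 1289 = 6000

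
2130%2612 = 2130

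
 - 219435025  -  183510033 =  - 402945058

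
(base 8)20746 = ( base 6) 104102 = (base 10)8678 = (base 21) je5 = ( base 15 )2888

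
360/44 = 90/11 = 8.18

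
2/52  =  1/26 = 0.04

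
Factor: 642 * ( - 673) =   -  432066=- 2^1 * 3^1*107^1*673^1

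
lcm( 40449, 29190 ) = 2831430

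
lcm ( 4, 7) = 28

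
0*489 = 0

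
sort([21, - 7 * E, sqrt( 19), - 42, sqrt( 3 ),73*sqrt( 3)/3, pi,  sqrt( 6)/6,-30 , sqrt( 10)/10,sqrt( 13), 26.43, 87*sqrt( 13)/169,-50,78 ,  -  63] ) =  [ - 63,  -  50,-42, - 30,-7 * E,sqrt( 10) /10, sqrt( 6 ) /6,  sqrt( 3 ),87 * sqrt(13)/169,pi,sqrt( 13),sqrt (19), 21, 26.43,  73 * sqrt(3)/3, 78]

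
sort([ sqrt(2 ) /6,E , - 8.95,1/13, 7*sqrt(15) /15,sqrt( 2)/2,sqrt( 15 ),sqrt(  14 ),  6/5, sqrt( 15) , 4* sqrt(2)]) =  [ - 8.95 , 1/13,sqrt(2) /6,sqrt(2)/2,6/5, 7*sqrt (15 ) /15,E,sqrt( 14), sqrt(15),sqrt(15 ),4*sqrt(2 )] 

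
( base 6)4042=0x37a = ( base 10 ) 890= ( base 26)186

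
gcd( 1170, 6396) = 78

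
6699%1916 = 951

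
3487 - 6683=- 3196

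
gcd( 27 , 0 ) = 27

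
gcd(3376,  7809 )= 1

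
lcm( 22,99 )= 198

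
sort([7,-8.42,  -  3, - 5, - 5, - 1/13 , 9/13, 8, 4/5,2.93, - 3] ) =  [ - 8.42, - 5, - 5, - 3, - 3, - 1/13, 9/13,4/5,2.93, 7, 8 ]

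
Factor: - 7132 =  - 2^2*1783^1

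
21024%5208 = 192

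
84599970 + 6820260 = 91420230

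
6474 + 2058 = 8532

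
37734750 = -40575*(-930)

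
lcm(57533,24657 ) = 172599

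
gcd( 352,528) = 176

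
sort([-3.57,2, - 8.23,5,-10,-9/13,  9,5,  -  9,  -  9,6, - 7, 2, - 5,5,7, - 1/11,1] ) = [ -10,-9,  -  9, - 8.23, - 7, - 5, - 3.57, - 9/13,-1/11,1,2, 2,5,5, 5,6,7,9]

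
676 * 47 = 31772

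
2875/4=718 + 3/4 = 718.75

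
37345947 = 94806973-57461026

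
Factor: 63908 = 2^2*13^1 *1229^1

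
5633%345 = 113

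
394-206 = 188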